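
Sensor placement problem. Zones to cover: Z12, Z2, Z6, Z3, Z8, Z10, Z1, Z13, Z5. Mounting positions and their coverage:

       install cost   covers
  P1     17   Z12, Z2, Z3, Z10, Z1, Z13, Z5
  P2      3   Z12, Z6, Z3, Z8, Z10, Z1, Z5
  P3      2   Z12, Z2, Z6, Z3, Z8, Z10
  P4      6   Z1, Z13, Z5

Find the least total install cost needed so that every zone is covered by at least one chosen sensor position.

P3, P4 cover every zone at install cost 2 + 6 = 8.
Any cover uses at least 2 sensor positions; among all covering selections none totals below 8.

8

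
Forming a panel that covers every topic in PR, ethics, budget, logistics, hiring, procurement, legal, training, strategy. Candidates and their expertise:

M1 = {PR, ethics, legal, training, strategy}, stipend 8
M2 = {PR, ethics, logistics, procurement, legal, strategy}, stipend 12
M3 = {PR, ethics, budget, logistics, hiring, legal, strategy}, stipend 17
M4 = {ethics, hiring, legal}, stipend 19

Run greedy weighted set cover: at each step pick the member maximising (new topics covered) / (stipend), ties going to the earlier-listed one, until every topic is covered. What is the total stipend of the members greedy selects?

37

Pick 1: M1 adds 5 new (PR, ethics, legal, training, strategy) at stipend 8 (ratio 5/8).
Pick 2: M3 adds 3 new (budget, logistics, hiring) at stipend 17 (ratio 3/17).
Pick 3: M2 adds 1 new (procurement) at stipend 12 (ratio 1/12).
Greedy total stipend: 8 + 17 + 12 = 37.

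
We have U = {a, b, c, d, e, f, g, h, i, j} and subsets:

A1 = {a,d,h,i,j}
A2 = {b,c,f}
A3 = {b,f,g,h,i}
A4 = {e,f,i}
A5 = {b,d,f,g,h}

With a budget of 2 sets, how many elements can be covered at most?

Choosing A1, A2 covers {a, b, c, d, f, h, i, j} — 8 elements.
No choice of 2 sets does better; here e, g are left uncovered.

8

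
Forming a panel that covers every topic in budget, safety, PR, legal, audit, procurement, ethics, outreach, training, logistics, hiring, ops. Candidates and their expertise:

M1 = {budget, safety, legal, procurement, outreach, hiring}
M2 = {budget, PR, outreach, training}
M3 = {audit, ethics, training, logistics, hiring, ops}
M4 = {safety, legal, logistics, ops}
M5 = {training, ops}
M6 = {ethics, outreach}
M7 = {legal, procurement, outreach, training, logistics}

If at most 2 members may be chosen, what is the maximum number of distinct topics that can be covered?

11

Choosing M1, M3 covers {budget, safety, legal, audit, procurement, ethics, outreach, training, logistics, hiring, ops} — 11 topics.
No choice of 2 members does better; here PR is left uncovered.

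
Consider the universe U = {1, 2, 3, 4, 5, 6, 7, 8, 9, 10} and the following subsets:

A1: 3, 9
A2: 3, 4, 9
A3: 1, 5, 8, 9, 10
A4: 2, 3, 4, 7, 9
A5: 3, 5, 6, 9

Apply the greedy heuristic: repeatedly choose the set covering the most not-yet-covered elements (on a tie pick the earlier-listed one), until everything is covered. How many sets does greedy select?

3

Pick 1: A3 covers 5 new elements (1, 5, 8, 9, 10).
Pick 2: A4 covers 4 new elements (2, 3, 4, 7).
Pick 3: A5 covers 1 new elements (6).
Greedy uses 3 sets.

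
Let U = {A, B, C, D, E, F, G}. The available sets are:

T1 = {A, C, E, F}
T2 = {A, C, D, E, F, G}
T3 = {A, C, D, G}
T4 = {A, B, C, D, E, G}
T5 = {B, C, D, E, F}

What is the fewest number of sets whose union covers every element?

T1, T4 together cover {A, B, C, D, E, F, G} — every element.
No single set contains all 7 elements, so 2 is optimal.

2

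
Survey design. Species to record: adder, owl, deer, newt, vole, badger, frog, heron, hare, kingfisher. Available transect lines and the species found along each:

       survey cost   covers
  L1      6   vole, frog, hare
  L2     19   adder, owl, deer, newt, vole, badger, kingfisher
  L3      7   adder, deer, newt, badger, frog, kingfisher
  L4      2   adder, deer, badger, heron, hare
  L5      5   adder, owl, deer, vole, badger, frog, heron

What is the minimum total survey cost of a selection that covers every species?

14

L3, L4, L5 cover every species at survey cost 7 + 2 + 5 = 14.
Any cover uses at least 3 transects; among all covering selections none totals below 14.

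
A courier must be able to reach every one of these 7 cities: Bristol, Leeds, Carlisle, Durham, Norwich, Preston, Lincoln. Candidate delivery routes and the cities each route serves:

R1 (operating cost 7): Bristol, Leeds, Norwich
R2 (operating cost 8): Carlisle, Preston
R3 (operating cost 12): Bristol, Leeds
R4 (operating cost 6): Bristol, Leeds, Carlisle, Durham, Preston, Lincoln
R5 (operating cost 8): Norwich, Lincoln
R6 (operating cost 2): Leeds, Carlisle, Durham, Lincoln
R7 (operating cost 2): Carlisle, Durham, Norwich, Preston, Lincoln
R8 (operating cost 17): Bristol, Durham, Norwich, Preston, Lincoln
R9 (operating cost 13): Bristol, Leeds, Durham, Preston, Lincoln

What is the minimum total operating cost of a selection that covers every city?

8

R4, R7 cover every city at operating cost 6 + 2 = 8.
Any cover uses at least 2 routes; among all covering selections none totals below 8.
Greedy by coverage-per-operating cost would pick R7, R6, R4 for 10 — worse than the optimum 8.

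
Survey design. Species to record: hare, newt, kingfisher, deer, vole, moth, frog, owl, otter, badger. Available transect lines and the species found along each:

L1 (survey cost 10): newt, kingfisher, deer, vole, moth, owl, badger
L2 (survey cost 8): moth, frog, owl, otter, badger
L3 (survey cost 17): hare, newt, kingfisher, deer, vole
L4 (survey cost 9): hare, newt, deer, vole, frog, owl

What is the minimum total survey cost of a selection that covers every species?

25

L2, L3 cover every species at survey cost 8 + 17 = 25.
Any cover uses at least 2 transects; among all covering selections none totals below 25.
Greedy by coverage-per-survey cost would pick L1, L2, L4 for 27 — worse than the optimum 25.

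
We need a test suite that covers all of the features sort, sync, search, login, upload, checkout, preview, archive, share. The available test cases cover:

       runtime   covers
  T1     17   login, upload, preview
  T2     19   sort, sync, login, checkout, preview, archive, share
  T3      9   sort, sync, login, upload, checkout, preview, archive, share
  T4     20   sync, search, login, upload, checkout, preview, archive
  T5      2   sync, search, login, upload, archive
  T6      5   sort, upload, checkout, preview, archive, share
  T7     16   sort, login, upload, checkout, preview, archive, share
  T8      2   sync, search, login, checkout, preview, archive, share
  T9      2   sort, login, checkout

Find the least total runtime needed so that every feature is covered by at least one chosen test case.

T5, T8, T9 cover every feature at runtime 2 + 2 + 2 = 6.
Any cover uses at least 2 test cases; among all covering selections none totals below 6.

6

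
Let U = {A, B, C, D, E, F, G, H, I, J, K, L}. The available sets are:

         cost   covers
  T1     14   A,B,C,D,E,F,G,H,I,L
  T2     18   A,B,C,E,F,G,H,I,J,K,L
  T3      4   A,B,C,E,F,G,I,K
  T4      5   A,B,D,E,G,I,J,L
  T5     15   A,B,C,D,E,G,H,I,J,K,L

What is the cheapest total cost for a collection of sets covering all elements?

19

T3, T5 cover every element at cost 4 + 15 = 19.
Any cover uses at least 2 sets; among all covering selections none totals below 19.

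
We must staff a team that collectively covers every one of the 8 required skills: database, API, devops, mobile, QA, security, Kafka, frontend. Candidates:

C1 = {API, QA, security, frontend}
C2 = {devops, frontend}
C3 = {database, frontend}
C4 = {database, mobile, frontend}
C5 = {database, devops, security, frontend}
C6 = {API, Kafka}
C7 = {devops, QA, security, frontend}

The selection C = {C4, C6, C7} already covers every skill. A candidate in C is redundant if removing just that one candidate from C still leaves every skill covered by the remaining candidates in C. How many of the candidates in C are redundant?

0

Drop C4: database, mobile uncovered — not redundant.
Drop C6: API, Kafka uncovered — not redundant.
Drop C7: devops, QA, security uncovered — not redundant.
None of the candidates in C is redundant.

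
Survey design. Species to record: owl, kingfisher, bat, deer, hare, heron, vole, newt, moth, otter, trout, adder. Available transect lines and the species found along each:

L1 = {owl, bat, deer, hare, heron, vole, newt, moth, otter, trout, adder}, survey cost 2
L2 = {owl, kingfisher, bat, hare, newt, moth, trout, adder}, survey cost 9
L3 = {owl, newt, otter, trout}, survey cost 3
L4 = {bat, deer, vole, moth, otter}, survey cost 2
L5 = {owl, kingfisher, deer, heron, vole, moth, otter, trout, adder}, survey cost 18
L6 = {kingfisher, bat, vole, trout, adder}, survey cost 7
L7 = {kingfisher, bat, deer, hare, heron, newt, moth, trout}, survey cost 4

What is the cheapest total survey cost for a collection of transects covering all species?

L1, L7 cover every species at survey cost 2 + 4 = 6.
Any cover uses at least 2 transects; among all covering selections none totals below 6.

6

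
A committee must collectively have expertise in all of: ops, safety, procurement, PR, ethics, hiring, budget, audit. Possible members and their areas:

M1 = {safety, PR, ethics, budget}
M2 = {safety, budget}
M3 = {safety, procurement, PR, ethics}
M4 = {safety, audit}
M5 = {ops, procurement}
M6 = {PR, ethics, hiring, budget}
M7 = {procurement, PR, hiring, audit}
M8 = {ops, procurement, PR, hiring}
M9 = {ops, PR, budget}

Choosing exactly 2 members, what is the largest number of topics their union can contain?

Choosing M1, M7 covers {safety, procurement, PR, ethics, hiring, budget, audit} — 7 topics.
No choice of 2 members does better; here ops is left uncovered.

7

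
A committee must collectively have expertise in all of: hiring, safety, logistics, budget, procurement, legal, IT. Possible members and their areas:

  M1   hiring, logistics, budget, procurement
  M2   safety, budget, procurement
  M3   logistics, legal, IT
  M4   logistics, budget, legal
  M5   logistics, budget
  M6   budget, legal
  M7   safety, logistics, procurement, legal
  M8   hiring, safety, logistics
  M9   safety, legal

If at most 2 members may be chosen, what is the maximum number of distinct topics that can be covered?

6

Choosing M1, M3 covers {hiring, logistics, budget, procurement, legal, IT} — 6 topics.
No choice of 2 members does better; here safety is left uncovered.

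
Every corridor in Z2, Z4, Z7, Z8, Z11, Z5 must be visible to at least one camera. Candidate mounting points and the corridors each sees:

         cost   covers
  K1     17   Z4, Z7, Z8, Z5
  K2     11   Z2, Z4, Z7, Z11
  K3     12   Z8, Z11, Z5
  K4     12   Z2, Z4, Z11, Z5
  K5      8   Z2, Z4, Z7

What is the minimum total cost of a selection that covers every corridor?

20

K3, K5 cover every corridor at cost 12 + 8 = 20.
Any cover uses at least 2 camera mounts; among all covering selections none totals below 20.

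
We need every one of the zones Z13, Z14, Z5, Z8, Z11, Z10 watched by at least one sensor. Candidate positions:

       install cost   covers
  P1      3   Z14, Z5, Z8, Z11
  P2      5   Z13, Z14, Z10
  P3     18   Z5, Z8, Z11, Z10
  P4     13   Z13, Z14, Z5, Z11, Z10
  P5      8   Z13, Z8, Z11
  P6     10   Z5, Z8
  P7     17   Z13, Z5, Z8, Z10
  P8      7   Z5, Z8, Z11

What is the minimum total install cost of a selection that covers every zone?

P1, P2 cover every zone at install cost 3 + 5 = 8.
Any cover uses at least 2 sensor positions; among all covering selections none totals below 8.

8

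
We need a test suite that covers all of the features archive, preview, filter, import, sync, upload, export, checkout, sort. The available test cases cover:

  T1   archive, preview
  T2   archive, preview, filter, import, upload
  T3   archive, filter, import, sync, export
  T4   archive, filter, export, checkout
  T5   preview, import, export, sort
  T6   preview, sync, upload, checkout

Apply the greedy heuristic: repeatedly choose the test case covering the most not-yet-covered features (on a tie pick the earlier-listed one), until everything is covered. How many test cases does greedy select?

4

Pick 1: T2 covers 5 new features (archive, preview, filter, import, upload).
Pick 2: T3 covers 2 new features (sync, export).
Pick 3: T4 covers 1 new features (checkout).
Pick 4: T5 covers 1 new features (sort).
Greedy uses 4 test cases. (The true minimum is 3.)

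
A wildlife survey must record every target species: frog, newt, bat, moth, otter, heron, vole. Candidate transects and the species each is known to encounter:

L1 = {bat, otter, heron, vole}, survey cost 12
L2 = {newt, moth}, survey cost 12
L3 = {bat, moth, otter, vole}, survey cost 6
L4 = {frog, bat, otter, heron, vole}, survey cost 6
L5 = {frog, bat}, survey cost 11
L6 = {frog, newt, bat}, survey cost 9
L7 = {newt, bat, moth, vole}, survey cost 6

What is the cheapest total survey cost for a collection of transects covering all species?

L4, L7 cover every species at survey cost 6 + 6 = 12.
Any cover uses at least 2 transects; among all covering selections none totals below 12.

12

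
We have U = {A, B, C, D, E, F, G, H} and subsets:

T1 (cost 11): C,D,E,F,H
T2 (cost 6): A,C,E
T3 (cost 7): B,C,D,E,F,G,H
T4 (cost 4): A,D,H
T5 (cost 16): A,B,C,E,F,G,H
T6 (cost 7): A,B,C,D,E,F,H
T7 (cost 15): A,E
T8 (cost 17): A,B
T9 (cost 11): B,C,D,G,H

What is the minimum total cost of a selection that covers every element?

11

T3, T4 cover every element at cost 7 + 4 = 11.
Any cover uses at least 2 sets; among all covering selections none totals below 11.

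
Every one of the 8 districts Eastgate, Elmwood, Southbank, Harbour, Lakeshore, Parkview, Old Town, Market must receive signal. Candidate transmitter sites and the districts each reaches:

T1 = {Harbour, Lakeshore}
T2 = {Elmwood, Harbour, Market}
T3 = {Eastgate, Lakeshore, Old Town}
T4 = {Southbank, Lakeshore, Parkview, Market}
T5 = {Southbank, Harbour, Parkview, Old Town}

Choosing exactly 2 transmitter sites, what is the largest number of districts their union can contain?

Choosing T2, T3 covers {Eastgate, Elmwood, Harbour, Lakeshore, Old Town, Market} — 6 districts.
No choice of 2 transmitter sites does better; here Southbank, Parkview are left uncovered.

6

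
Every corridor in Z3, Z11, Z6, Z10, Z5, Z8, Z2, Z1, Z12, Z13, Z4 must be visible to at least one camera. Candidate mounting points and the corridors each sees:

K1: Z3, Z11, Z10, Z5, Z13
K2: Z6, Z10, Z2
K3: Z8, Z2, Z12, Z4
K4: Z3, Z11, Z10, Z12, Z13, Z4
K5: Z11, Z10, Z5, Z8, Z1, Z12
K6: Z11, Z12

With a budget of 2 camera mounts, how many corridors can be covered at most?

Choosing K1, K3 covers {Z3, Z11, Z10, Z5, Z8, Z2, Z12, Z13, Z4} — 9 corridors.
No choice of 2 camera mounts does better; here Z6, Z1 are left uncovered.

9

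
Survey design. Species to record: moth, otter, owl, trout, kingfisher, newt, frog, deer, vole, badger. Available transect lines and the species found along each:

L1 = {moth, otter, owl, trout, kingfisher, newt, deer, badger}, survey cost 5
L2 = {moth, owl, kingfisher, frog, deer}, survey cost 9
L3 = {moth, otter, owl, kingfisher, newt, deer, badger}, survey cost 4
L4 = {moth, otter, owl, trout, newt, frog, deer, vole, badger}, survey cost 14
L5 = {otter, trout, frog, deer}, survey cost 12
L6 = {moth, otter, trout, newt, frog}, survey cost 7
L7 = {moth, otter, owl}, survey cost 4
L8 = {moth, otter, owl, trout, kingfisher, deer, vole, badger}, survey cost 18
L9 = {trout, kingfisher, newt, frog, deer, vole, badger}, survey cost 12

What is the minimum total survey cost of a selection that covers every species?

16

L3, L9 cover every species at survey cost 4 + 12 = 16.
Any cover uses at least 2 transects; among all covering selections none totals below 16.
Greedy by coverage-per-survey cost would pick L3, L6, L9 for 23 — worse than the optimum 16.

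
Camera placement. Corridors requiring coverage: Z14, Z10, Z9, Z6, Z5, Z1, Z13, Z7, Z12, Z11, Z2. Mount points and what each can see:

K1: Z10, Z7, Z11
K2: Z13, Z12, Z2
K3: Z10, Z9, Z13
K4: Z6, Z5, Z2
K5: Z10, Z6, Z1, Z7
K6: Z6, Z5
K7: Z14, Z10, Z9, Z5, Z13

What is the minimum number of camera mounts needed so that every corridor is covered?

4

K1, K2, K5, K7 together cover {Z14, Z10, Z9, Z6, Z5, Z1, Z13, Z7, Z12, Z11, Z2} — every corridor.
No 3 of the 7 camera mounts cover everything (all 35 triples fall short), so 4 is minimum.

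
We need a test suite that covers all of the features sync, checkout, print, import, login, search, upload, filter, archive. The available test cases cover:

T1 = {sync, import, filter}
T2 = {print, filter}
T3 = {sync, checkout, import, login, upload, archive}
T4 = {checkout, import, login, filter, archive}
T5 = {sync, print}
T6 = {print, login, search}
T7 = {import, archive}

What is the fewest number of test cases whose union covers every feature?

3

T1, T3, T6 together cover {sync, checkout, print, import, login, search, upload, filter, archive} — every feature.
No 2 of the 7 test cases cover everything (all 21 pairs fall short), so 3 is minimum.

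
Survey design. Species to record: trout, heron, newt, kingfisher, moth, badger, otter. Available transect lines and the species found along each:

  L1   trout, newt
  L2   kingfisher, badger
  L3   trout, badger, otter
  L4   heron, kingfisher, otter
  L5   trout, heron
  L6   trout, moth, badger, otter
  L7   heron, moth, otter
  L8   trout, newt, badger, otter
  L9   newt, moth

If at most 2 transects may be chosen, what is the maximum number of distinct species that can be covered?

6

Choosing L4, L6 covers {trout, heron, kingfisher, moth, badger, otter} — 6 species.
No choice of 2 transects does better; here newt is left uncovered.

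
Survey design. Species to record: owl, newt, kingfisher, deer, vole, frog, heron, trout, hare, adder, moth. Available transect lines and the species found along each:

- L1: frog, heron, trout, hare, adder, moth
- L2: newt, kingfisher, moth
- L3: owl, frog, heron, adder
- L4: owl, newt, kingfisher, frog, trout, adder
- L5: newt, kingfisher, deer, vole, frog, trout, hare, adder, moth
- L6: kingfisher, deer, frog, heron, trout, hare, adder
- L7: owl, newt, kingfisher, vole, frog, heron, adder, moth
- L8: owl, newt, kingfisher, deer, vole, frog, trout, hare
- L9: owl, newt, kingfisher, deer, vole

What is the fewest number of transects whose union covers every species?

2

L1, L8 together cover {owl, newt, kingfisher, deer, vole, frog, heron, trout, hare, adder, moth} — every species.
No single transect contains all 11 species, so 2 is optimal.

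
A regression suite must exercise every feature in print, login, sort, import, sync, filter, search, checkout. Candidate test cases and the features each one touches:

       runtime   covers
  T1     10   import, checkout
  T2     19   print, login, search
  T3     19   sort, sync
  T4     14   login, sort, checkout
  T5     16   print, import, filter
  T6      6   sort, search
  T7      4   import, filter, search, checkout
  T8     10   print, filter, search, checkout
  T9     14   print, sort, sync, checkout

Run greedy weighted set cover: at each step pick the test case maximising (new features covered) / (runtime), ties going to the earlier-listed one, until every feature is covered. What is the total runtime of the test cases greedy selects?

Pick 1: T7 adds 4 new (import, filter, search, checkout) at runtime 4 (ratio 4/4).
Pick 2: T9 adds 3 new (print, sort, sync) at runtime 14 (ratio 3/14).
Pick 3: T4 adds 1 new (login) at runtime 14 (ratio 1/14).
Greedy total runtime: 4 + 14 + 14 = 32.

32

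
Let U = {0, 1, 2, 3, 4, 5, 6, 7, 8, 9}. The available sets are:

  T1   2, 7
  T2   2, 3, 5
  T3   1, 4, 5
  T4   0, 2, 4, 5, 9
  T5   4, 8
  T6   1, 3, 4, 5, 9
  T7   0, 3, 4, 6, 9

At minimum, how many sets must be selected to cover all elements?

T1, T3, T5, T7 together cover {0, 1, 2, 3, 4, 5, 6, 7, 8, 9} — every element.
No 3 of the 7 sets cover everything (all 35 triples fall short), so 4 is minimum.
Greedy (largest uncovered first) would take T4, T6, T1, T5, T7 — 5 sets — but 4 suffice.

4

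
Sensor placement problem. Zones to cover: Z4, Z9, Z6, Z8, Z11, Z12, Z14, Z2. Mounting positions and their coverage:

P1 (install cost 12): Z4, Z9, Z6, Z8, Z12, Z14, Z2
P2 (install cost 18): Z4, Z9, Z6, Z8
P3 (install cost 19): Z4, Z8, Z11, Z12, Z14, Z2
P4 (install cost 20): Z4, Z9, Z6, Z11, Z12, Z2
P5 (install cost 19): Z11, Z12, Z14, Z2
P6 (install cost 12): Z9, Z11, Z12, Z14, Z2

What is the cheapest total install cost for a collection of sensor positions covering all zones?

24

P1, P6 cover every zone at install cost 12 + 12 = 24.
Any cover uses at least 2 sensor positions; among all covering selections none totals below 24.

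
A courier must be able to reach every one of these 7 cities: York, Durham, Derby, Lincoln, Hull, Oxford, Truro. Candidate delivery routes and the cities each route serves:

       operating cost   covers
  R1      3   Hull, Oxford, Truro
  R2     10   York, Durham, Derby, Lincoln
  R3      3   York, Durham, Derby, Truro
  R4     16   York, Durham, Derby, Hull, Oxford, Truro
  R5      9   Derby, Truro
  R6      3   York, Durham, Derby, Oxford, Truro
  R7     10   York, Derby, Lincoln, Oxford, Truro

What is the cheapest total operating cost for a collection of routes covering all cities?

13

R1, R2 cover every city at operating cost 3 + 10 = 13.
Any cover uses at least 2 routes; among all covering selections none totals below 13.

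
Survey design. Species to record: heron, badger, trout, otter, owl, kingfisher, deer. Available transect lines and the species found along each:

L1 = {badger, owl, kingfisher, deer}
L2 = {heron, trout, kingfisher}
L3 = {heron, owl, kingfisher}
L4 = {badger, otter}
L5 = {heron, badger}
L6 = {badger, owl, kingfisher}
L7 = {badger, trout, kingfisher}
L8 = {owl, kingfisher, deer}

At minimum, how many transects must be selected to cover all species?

3

L1, L2, L4 together cover {heron, badger, trout, otter, owl, kingfisher, deer} — every species.
No 2 of the 8 transects cover everything (all 28 pairs fall short), so 3 is minimum.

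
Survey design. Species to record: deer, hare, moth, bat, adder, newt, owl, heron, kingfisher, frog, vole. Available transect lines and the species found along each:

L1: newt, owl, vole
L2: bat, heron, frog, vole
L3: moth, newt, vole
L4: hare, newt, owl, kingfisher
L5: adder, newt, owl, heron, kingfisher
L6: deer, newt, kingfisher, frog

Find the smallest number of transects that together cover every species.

5

L2, L3, L4, L5, L6 together cover {deer, hare, moth, bat, adder, newt, owl, heron, kingfisher, frog, vole} — every species.
No 4 of the 6 transects cover everything (all 15 size-4 selections fall short), so 5 is minimum.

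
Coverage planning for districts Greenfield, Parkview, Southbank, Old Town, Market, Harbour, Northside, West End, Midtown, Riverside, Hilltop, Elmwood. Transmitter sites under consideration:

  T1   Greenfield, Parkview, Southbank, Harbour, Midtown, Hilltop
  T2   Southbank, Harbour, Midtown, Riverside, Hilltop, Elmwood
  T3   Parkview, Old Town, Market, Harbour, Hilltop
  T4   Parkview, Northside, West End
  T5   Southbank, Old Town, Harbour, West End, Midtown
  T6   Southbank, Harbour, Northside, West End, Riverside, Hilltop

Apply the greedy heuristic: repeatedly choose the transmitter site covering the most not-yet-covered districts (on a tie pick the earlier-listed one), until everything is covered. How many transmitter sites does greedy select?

4

Pick 1: T1 covers 6 new districts (Greenfield, Parkview, Southbank, Harbour, Midtown, Hilltop).
Pick 2: T6 covers 3 new districts (Northside, West End, Riverside).
Pick 3: T3 covers 2 new districts (Old Town, Market).
Pick 4: T2 covers 1 new districts (Elmwood).
Greedy uses 4 transmitter sites.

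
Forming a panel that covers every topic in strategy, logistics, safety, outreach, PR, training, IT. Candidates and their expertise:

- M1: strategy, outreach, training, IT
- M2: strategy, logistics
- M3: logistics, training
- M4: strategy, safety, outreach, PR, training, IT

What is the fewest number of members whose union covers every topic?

2

M2, M4 together cover {strategy, logistics, safety, outreach, PR, training, IT} — every topic.
No single member contains all 7 topics, so 2 is optimal.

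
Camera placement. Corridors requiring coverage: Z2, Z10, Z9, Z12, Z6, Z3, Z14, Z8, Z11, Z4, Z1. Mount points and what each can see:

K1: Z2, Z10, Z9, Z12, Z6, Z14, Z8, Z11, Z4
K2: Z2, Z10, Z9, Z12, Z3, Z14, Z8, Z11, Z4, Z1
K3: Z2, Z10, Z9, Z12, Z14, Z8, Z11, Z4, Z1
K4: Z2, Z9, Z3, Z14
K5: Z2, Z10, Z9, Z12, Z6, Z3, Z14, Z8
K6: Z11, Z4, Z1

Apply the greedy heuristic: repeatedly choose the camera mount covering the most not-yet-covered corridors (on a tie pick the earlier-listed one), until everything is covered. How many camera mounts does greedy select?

Pick 1: K2 covers 10 new corridors (Z2, Z10, Z9, Z12, Z3, Z14, Z8, Z11, Z4, Z1).
Pick 2: K1 covers 1 new corridors (Z6).
Greedy uses 2 camera mounts.

2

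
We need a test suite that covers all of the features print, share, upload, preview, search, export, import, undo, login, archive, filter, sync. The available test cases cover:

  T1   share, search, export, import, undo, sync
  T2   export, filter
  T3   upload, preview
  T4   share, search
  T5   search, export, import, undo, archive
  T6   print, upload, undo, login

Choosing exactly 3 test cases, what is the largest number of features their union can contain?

Choosing T1, T2, T6 covers {print, share, upload, search, export, import, undo, login, filter, sync} — 10 features.
No choice of 3 test cases does better; here preview, archive are left uncovered.

10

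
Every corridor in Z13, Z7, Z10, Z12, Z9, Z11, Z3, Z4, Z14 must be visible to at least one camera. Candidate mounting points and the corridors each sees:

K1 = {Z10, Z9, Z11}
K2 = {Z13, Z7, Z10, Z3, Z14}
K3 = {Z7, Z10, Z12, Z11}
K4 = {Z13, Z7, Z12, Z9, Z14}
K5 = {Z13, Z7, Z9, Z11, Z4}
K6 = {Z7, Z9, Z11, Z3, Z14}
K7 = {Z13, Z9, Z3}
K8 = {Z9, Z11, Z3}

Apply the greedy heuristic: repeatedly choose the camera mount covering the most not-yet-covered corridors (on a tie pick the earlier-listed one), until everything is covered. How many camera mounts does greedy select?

3

Pick 1: K2 covers 5 new corridors (Z13, Z7, Z10, Z3, Z14).
Pick 2: K5 covers 3 new corridors (Z9, Z11, Z4).
Pick 3: K3 covers 1 new corridors (Z12).
Greedy uses 3 camera mounts.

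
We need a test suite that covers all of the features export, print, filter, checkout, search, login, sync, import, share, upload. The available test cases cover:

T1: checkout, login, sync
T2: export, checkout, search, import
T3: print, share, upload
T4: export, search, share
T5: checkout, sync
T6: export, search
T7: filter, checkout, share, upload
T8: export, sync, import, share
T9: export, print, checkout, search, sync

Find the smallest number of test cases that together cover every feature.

T1, T2, T3, T7 together cover {export, print, filter, checkout, search, login, sync, import, share, upload} — every feature.
No 3 of the 9 test cases cover everything (all 84 triples fall short), so 4 is minimum.

4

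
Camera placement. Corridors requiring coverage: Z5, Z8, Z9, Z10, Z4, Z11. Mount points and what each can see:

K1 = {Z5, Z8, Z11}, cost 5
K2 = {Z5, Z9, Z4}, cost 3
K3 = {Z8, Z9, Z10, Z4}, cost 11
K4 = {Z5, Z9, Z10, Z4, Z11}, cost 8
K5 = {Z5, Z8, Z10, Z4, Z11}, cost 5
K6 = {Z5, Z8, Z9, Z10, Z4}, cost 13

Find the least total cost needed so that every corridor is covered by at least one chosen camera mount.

K2, K5 cover every corridor at cost 3 + 5 = 8.
Any cover uses at least 2 camera mounts; among all covering selections none totals below 8.

8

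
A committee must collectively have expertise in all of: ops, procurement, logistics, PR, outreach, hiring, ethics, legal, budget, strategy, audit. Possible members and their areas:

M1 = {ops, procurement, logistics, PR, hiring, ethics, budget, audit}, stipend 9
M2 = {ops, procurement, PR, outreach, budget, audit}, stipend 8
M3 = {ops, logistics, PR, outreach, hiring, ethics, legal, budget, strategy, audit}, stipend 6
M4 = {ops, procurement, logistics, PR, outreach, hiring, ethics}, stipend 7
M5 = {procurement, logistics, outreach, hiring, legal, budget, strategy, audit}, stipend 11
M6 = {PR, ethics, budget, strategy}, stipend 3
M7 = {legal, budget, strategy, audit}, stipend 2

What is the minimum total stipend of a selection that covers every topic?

9

M4, M7 cover every topic at stipend 7 + 2 = 9.
Any cover uses at least 2 members; among all covering selections none totals below 9.
Greedy by coverage-per-stipend would pick M7, M3, M4 for 15 — worse than the optimum 9.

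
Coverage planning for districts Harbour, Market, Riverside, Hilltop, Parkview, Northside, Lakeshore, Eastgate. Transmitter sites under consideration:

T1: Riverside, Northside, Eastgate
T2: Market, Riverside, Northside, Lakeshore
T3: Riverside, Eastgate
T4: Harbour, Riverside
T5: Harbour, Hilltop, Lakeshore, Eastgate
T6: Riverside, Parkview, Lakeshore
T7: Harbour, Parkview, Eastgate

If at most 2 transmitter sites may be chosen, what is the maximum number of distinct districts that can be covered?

Choosing T2, T5 covers {Harbour, Market, Riverside, Hilltop, Northside, Lakeshore, Eastgate} — 7 districts.
No choice of 2 transmitter sites does better; here Parkview is left uncovered.

7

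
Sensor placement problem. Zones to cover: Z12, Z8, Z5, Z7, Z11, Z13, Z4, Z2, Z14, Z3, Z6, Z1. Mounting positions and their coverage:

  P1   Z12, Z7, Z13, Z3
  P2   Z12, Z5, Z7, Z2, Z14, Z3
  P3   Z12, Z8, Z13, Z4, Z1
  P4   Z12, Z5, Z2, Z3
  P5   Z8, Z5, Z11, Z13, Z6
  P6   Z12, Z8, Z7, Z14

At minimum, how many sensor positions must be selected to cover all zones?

3

P2, P3, P5 together cover {Z12, Z8, Z5, Z7, Z11, Z13, Z4, Z2, Z14, Z3, Z6, Z1} — every zone.
No 2 of the 6 sensor positions cover everything (all 15 pairs fall short), so 3 is minimum.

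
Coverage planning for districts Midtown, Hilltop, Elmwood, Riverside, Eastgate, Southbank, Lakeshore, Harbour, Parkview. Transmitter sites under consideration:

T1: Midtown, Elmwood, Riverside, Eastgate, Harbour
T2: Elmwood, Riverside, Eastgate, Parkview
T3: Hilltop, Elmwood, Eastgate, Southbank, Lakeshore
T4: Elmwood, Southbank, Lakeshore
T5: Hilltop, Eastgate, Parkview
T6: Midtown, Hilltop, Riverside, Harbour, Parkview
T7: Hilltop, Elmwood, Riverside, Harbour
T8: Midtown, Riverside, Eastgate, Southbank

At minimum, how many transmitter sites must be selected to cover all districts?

2

T3, T6 together cover {Midtown, Hilltop, Elmwood, Riverside, Eastgate, Southbank, Lakeshore, Harbour, Parkview} — every district.
No single transmitter site contains all 9 districts, so 2 is optimal.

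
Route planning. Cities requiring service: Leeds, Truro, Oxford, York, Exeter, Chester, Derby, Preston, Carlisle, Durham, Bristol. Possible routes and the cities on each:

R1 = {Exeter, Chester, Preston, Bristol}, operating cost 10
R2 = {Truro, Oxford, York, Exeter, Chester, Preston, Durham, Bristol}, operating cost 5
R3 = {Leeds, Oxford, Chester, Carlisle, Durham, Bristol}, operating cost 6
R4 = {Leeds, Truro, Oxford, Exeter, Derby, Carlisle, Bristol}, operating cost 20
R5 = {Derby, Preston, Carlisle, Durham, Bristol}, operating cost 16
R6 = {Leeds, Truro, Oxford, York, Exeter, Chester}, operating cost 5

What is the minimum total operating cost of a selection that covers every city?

R5, R6 cover every city at operating cost 16 + 5 = 21.
Any cover uses at least 2 routes; among all covering selections none totals below 21.

21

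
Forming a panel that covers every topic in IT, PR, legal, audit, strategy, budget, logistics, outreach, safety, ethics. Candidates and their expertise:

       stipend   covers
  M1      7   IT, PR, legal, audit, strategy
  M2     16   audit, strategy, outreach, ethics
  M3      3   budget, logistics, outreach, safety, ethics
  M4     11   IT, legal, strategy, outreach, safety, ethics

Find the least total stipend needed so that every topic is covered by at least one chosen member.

M1, M3 cover every topic at stipend 7 + 3 = 10.
Any cover uses at least 2 members; among all covering selections none totals below 10.

10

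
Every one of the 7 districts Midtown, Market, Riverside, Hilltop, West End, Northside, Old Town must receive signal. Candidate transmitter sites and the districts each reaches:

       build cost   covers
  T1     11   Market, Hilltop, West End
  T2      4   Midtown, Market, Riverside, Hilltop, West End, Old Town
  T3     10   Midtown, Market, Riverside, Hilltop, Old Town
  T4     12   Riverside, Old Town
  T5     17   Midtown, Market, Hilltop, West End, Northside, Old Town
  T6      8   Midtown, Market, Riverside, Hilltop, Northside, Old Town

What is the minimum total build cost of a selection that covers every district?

12

T2, T6 cover every district at build cost 4 + 8 = 12.
Any cover uses at least 2 transmitter sites; among all covering selections none totals below 12.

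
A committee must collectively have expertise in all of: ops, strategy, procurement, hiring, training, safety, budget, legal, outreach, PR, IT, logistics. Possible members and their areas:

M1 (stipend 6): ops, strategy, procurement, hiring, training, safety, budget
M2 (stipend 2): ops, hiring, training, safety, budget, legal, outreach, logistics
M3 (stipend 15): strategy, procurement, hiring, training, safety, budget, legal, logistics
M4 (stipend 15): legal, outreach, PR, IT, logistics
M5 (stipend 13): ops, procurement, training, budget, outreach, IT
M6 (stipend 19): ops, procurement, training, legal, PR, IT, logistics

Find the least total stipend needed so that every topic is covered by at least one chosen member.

M1, M4 cover every topic at stipend 6 + 15 = 21.
Any cover uses at least 2 members; among all covering selections none totals below 21.
Greedy by coverage-per-stipend would pick M2, M1, M4 for 23 — worse than the optimum 21.

21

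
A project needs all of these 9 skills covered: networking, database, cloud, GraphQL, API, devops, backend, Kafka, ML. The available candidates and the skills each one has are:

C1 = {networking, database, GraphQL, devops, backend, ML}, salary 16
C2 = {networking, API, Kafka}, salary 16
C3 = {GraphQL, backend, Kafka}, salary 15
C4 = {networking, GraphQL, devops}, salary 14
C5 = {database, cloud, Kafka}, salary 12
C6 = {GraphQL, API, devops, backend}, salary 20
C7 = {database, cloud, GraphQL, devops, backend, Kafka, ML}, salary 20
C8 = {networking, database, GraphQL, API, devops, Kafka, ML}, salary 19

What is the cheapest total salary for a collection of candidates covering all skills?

C2, C7 cover every skill at salary 16 + 20 = 36.
Any cover uses at least 2 candidates; among all covering selections none totals below 36.

36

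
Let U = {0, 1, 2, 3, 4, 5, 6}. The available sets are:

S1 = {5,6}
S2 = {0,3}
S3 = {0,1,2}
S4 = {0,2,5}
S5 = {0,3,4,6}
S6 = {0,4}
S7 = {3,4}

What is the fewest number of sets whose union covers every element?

3

S1, S3, S5 together cover {0, 1, 2, 3, 4, 5, 6} — every element.
No 2 of the 7 sets cover everything (all 21 pairs fall short), so 3 is minimum.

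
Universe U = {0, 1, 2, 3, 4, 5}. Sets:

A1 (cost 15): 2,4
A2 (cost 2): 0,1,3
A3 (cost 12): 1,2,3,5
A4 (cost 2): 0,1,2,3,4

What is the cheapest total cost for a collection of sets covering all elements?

A3, A4 cover every element at cost 12 + 2 = 14.
Any cover uses at least 2 sets; among all covering selections none totals below 14.

14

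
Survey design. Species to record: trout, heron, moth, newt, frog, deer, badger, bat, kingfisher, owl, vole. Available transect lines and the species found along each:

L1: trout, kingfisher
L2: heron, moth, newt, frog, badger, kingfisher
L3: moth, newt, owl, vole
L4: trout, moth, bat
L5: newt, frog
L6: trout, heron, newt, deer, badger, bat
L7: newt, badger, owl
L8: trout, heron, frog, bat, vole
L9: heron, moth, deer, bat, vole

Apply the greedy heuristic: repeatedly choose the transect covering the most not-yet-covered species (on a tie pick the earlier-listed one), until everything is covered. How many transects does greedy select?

3

Pick 1: L2 covers 6 new species (heron, moth, newt, frog, badger, kingfisher).
Pick 2: L6 covers 3 new species (trout, deer, bat).
Pick 3: L3 covers 2 new species (owl, vole).
Greedy uses 3 transects.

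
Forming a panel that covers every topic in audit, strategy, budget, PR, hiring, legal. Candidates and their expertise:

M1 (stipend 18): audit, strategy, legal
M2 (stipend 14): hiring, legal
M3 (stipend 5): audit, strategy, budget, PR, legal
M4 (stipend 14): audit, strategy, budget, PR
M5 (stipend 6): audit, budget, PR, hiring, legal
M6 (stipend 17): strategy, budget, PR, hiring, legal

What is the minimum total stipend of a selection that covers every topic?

11

M3, M5 cover every topic at stipend 5 + 6 = 11.
Any cover uses at least 2 members; among all covering selections none totals below 11.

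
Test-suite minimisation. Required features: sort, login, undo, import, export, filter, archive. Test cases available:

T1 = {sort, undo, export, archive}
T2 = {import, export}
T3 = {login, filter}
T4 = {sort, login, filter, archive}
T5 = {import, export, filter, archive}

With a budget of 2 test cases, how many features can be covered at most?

Choosing T1, T3 covers {sort, login, undo, export, filter, archive} — 6 features.
No choice of 2 test cases does better; here import is left uncovered.

6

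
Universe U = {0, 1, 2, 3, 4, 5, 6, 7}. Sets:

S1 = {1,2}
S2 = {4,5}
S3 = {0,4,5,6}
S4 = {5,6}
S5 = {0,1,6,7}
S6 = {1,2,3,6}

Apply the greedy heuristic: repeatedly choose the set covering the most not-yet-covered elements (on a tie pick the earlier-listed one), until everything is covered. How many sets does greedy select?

Pick 1: S3 covers 4 new elements (0, 4, 5, 6).
Pick 2: S6 covers 3 new elements (1, 2, 3).
Pick 3: S5 covers 1 new elements (7).
Greedy uses 3 sets.

3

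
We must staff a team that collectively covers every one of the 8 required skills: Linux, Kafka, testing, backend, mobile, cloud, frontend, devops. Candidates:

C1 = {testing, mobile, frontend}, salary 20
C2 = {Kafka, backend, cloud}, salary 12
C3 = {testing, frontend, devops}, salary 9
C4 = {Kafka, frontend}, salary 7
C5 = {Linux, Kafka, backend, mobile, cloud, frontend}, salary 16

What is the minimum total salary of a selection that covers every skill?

C3, C5 cover every skill at salary 9 + 16 = 25.
Any cover uses at least 2 candidates; among all covering selections none totals below 25.

25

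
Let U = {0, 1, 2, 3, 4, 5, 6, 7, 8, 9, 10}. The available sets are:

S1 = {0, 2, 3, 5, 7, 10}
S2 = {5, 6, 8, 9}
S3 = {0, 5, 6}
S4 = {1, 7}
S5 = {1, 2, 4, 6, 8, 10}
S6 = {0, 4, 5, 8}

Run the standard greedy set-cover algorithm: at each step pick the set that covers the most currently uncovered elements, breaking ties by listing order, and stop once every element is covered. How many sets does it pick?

3

Pick 1: S1 covers 6 new elements (0, 2, 3, 5, 7, 10).
Pick 2: S5 covers 4 new elements (1, 4, 6, 8).
Pick 3: S2 covers 1 new elements (9).
Greedy uses 3 sets.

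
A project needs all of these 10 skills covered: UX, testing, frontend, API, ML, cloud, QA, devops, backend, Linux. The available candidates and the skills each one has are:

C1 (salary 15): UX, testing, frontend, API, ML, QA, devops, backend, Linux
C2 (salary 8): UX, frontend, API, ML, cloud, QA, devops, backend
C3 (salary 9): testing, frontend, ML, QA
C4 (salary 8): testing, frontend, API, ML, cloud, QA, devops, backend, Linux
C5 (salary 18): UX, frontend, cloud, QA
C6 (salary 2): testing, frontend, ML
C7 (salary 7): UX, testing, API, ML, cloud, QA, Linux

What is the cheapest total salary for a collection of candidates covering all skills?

C2, C7 cover every skill at salary 8 + 7 = 15.
Any cover uses at least 2 candidates; among all covering selections none totals below 15.
Greedy by coverage-per-salary would pick C6, C2, C7 for 17 — worse than the optimum 15.

15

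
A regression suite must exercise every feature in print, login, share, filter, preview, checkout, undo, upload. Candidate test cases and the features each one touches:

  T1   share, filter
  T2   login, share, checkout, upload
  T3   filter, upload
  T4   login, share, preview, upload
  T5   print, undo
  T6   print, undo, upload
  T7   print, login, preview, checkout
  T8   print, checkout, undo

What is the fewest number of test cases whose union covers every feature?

3

T1, T4, T8 together cover {print, login, share, filter, preview, checkout, undo, upload} — every feature.
No 2 of the 8 test cases cover everything (all 28 pairs fall short), so 3 is minimum.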